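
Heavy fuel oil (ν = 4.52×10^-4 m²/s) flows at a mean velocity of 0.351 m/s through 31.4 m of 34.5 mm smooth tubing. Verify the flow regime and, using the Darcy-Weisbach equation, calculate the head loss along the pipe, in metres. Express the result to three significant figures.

Re = VD/ν = 0.351·0.03450/4.52×10^-4 = 26.8 → laminar (Re < 2300)
f = 64/Re = 2.389
h_f = f(L/D)V²/(2g) = 2.389·(31.4/0.03450)·0.351²/(2·9.81) = 13.65 m

h_f ≈ 13.7 m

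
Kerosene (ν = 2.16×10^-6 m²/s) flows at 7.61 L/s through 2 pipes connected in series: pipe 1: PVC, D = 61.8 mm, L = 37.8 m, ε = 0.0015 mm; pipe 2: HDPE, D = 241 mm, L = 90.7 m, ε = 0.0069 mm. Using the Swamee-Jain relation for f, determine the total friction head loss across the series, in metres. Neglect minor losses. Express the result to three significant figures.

Pipe 1: V = 2.537 m/s, Re = 7.26×10^4, ε/D = 2.43×10^-5, f = 0.01924, h_1 = f(L/D)V²/2g = 3.861 m
Pipe 2: V = 0.1668 m/s, Re = 1.86×10^4, ε/D = 2.86×10^-5, f = 0.02636, h_2 = f(L/D)V²/2g = 0.01407 m
Series → Q common, losses add: H = Σh = 3.876 m

H ≈ 3.88 m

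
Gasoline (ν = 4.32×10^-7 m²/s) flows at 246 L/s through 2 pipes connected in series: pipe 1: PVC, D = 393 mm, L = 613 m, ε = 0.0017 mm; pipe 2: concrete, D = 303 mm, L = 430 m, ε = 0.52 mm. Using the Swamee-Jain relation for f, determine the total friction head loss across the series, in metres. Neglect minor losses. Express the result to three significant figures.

H ≈ 22.5 m

Pipe 1: V = 2.028 m/s, Re = 1.84×10^6, ε/D = 4.33×10^-6, f = 0.01066, h_1 = f(L/D)V²/2g = 3.484 m
Pipe 2: V = 3.412 m/s, Re = 2.39×10^6, ε/D = 0.00172, f = 0.02263, h_2 = f(L/D)V²/2g = 19.05 m
Series → Q common, losses add: H = Σh = 22.53 m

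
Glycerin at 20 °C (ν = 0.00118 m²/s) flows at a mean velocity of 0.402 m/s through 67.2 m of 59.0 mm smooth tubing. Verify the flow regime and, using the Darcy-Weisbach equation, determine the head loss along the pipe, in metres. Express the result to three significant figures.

h_f ≈ 29.9 m

Re = VD/ν = 0.402·0.05900/0.00118 = 20.1 → laminar (Re < 2300)
f = 64/Re = 3.184
h_f = f(L/D)V²/(2g) = 3.184·(67.2/0.05900)·0.402²/(2·9.81) = 29.87 m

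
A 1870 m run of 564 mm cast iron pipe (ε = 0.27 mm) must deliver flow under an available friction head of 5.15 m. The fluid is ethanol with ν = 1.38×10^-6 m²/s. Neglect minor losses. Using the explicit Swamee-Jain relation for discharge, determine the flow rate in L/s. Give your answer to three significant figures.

Swamee-Jain (Type II): Q = -0.965·√(gD⁵h_f/L)·ln[ε/(3.7D) + √(3.17ν²L/(gD³h_f))]
√(gD⁵h_f/L) = √(9.81·0.564⁵·5.15/1870) = 0.03927
ε/(3.7D) = 1.29×10^-4; √(3.17ν²L/(gD³h_f)) = 3.53×10^-5
Q = -0.965·0.03927·ln(1.647×10^-4) = 0.3301 m³/s
Check: V = 1.32 m/s, Re = 5.40×10^5, f = 0.01757, h_f = 5.18 m ≈ 5.15 m ✓

Q ≈ 330 L/s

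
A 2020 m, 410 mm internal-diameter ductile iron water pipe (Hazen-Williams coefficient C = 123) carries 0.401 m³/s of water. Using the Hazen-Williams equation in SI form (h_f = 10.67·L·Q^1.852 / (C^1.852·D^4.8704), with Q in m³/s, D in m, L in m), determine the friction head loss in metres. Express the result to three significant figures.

h_f ≈ 41.1 m

h_f = 10.67·2020·0.401^1.852 / (123^1.852·0.410^4.8704) = 41.11 m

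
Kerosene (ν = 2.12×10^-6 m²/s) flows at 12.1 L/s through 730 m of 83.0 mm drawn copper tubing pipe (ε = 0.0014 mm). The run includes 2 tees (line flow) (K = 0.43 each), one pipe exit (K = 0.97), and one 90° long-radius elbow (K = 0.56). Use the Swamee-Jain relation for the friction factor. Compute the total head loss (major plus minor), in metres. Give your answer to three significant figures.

V = 4Q/(πD²) = 2.236 m/s; V²/2g = 0.2549 m
Re = 8.76×10^4, ε/D = 1.69×10^-5 → f = 0.01846 (Swamee-Jain)
Major: h_f = f(L/D)·V²/2g = 0.01846·8795·0.2549 = 41.40 m
Minor: ΣK = 2.39; h_m = ΣK·V²/2g = 0.6092 m
Total H_L = 41.40 + 0.6092 = 42.01 m

H_L ≈ 42.0 m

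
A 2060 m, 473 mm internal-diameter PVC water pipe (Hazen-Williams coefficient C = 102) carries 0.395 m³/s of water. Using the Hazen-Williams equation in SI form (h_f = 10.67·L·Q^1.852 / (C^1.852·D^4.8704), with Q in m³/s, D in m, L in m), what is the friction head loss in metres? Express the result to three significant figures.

h_f = 10.67·2060·0.395^1.852 / (102^1.852·0.473^4.8704) = 28.74 m

h_f ≈ 28.7 m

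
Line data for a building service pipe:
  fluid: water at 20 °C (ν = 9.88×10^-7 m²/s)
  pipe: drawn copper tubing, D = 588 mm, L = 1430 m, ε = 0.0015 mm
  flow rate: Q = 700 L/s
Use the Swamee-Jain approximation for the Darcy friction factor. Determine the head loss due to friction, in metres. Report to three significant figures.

h_f ≈ 8.98 m

V = 4Q/(πD²) = 4·0.700/(π·0.588²) = 2.578 m/s
Re = VD/ν = 2.578·0.588/9.88×10^-7 = 1.53×10^6 → turbulent
ε/D = 0.0015/588 = 2.55×10^-6
Swamee-Jain: f = 0.01090
h_f = f(L/D)V²/(2g) = 0.01090·(1430/0.588)·2.578²/(2·9.81) = 8.977 m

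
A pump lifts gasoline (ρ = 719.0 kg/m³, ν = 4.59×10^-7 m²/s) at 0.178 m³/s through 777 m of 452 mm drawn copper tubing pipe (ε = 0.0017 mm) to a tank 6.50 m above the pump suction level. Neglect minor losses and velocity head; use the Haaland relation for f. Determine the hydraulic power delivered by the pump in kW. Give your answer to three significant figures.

P_hyd ≈ 9.72 kW

V = 4Q/(πD²) = 1.109 m/s; Re = 1.09×10^6; ε/D = 3.76×10^-6; f = 0.01148
h_f = f(L/D)V²/2g = 1.238 m
Total head H = z + h_f = 6.50 + 1.238 = 7.738 m
P_hyd = ρgQH = 719.0·9.81·0.178·7.738 = 9.715 kW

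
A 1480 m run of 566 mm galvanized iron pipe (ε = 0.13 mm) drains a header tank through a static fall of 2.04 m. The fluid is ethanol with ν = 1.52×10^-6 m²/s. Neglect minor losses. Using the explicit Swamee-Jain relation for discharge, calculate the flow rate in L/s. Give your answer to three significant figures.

Swamee-Jain (Type II): Q = -0.965·√(gD⁵h_f/L)·ln[ε/(3.7D) + √(3.17ν²L/(gD³h_f))]
√(gD⁵h_f/L) = √(9.81·0.566⁵·2.04/1480) = 0.02803
ε/(3.7D) = 6.21×10^-5; √(3.17ν²L/(gD³h_f)) = 5.47×10^-5
Q = -0.965·0.02803·ln(1.167×10^-4) = 0.2449 m³/s
Check: V = 0.973 m/s, Re = 3.62×10^5, f = 0.01623, h_f = 2.05 m ≈ 2.04 m ✓

Q ≈ 245 L/s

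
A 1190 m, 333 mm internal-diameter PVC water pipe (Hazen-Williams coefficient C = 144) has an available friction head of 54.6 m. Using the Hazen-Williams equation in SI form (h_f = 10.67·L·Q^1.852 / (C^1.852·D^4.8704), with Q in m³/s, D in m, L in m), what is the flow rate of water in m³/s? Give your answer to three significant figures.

Q ≈ 0.421 m³/s

Rearranging: Q = [h_f·C^1.852·D^4.8704 / (10.67·L)]^(1/1.852)
Q = [54.6·144^1.852·0.333^4.8704 / (10.67·1190)]^0.540 = 0.4214 m³/s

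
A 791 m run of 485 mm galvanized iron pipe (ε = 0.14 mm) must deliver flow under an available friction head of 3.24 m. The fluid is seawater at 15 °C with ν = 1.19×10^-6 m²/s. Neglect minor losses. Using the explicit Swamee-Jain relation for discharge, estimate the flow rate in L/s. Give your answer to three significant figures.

Q ≈ 289 L/s

Swamee-Jain (Type II): Q = -0.965·√(gD⁵h_f/L)·ln[ε/(3.7D) + √(3.17ν²L/(gD³h_f))]
√(gD⁵h_f/L) = √(9.81·0.485⁵·3.24/791) = 0.03284
ε/(3.7D) = 7.80×10^-5; √(3.17ν²L/(gD³h_f)) = 3.13×10^-5
Q = -0.965·0.03284·ln(1.093×10^-4) = 0.2890 m³/s
Check: V = 1.56 m/s, Re = 6.38×10^5, f = 0.01603, h_f = 3.26 m ≈ 3.24 m ✓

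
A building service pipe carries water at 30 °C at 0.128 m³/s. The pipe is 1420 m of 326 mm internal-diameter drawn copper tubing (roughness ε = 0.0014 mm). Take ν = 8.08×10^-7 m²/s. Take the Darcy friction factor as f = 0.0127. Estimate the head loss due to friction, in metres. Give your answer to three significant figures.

h_f ≈ 6.63 m

V = 4Q/(πD²) = 4·0.128/(π·0.326²) = 1.534 m/s
h_f = f(L/D)V²/(2g) = 0.01270·(1420/0.326)·1.534²/(2·9.81) = 6.630 m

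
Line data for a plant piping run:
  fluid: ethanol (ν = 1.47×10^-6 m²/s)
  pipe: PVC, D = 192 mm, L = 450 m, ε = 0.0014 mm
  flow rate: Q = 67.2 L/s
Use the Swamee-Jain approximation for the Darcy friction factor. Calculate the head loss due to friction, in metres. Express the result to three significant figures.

V = 4Q/(πD²) = 4·0.0672/(π·0.192²) = 2.321 m/s
Re = VD/ν = 2.321·0.192/1.47×10^-6 = 3.03×10^5 → turbulent
ε/D = 0.0014/192 = 7.29×10^-6
Swamee-Jain: f = 0.01443
h_f = f(L/D)V²/(2g) = 0.01443·(450/0.192)·2.321²/(2·9.81) = 9.288 m

h_f ≈ 9.29 m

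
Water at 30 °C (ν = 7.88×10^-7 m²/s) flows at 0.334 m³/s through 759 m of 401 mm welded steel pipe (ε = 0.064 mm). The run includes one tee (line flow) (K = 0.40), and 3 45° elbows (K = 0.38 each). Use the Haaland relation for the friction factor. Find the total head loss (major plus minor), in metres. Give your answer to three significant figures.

H_L ≈ 9.93 m

V = 4Q/(πD²) = 2.645 m/s; V²/2g = 0.3565 m
Re = 1.35×10^6, ε/D = 1.60×10^-4 → f = 0.01390 (Haaland)
Major: h_f = f(L/D)·V²/2g = 0.01390·1893·0.3565 = 9.379 m
Minor: ΣK = 1.54; h_m = ΣK·V²/2g = 0.5490 m
Total H_L = 9.379 + 0.5490 = 9.928 m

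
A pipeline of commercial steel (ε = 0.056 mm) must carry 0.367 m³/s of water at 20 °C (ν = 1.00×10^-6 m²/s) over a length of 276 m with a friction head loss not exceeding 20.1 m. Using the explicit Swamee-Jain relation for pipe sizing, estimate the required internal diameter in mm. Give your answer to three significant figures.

D ≈ 297 mm

Swamee-Jain (Type III): D = 0.66·[ε^1.25·(LQ²/(gh_f))^4.75 + ν·Q^9.4·(L/(gh_f))^5.2]^0.04
LQ²/(gh_f) = 0.1885; L/(gh_f) = 1.400
Term 1 = ε^1.25·(…)^4.75 = 1.75×10^-9; Term 2 = ν·Q^9.4·(…)^5.2 = 4.65×10^-10
D = 0.66·(1.75×10^-9 + 4.65×10^-10)^0.04 = 0.2974 m = 297 mm
Check: V = 5.28 m/s, Re = 1.57×10^6, f = 0.01431, h_f = 18.9 m ≈ 20.1 m ✓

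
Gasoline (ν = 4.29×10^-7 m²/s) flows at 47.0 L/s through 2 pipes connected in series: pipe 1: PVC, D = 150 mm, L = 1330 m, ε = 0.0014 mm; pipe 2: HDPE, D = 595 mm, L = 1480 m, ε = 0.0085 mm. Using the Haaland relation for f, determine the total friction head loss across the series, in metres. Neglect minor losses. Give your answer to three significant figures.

H ≈ 38.1 m

Pipe 1: V = 2.660 m/s, Re = 9.30×10^5, ε/D = 9.33×10^-6, f = 0.01189, h_1 = f(L/D)V²/2g = 38.00 m
Pipe 2: V = 0.1690 m/s, Re = 2.34×10^5, ε/D = 1.43×10^-5, f = 0.01513, h_2 = f(L/D)V²/2g = 0.05480 m
Series → Q common, losses add: H = Σh = 38.06 m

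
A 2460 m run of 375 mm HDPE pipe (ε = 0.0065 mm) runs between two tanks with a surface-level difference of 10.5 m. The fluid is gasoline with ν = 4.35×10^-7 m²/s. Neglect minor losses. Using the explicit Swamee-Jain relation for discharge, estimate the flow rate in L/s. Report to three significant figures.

Q ≈ 183 L/s

Swamee-Jain (Type II): Q = -0.965·√(gD⁵h_f/L)·ln[ε/(3.7D) + √(3.17ν²L/(gD³h_f))]
√(gD⁵h_f/L) = √(9.81·0.375⁵·10.5/2460) = 0.01762
ε/(3.7D) = 4.68×10^-6; √(3.17ν²L/(gD³h_f)) = 1.65×10^-5
Q = -0.965·0.01762·ln(2.117×10^-5) = 0.1830 m³/s
Check: V = 1.66 m/s, Re = 1.43×10^6, f = 0.01145, h_f = 10.5 m ≈ 10.5 m ✓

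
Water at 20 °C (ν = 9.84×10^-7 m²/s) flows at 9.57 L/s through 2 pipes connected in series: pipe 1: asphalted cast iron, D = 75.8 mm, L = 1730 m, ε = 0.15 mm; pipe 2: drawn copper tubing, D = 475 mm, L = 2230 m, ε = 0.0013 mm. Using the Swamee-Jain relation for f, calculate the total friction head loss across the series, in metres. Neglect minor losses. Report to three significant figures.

H ≈ 129 m

Pipe 1: V = 2.121 m/s, Re = 1.63×10^5, ε/D = 0.00198, f = 0.02463, h_1 = f(L/D)V²/2g = 128.8 m
Pipe 2: V = 0.05401 m/s, Re = 2.61×10^4, ε/D = 2.74×10^-6, f = 0.02419, h_2 = f(L/D)V²/2g = 0.01688 m
Series → Q common, losses add: H = Σh = 128.9 m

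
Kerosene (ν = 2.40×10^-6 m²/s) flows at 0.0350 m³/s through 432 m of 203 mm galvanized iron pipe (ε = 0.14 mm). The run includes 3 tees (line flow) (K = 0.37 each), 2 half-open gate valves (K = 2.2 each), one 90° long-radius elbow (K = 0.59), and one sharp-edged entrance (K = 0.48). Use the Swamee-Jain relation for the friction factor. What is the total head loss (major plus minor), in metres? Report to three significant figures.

V = 4Q/(πD²) = 1.081 m/s; V²/2g = 0.05960 m
Re = 9.15×10^4, ε/D = 6.90×10^-4 → f = 0.02142 (Swamee-Jain)
Major: h_f = f(L/D)·V²/2g = 0.02142·2128·0.05960 = 2.716 m
Minor: ΣK = 6.58; h_m = ΣK·V²/2g = 0.3922 m
Total H_L = 2.716 + 0.3922 = 3.109 m

H_L ≈ 3.11 m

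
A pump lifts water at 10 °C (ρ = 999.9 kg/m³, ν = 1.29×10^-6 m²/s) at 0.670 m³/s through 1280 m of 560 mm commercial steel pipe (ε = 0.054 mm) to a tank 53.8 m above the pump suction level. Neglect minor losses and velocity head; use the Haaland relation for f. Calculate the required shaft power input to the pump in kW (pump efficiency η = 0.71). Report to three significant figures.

P_shaft ≈ 603 kW

V = 4Q/(πD²) = 2.720 m/s; Re = 1.18×10^6; ε/D = 9.64×10^-5; f = 0.01310
h_f = f(L/D)V²/2g = 11.29 m
Total head H = z + h_f = 53.8 + 11.29 = 65.09 m
P_hyd = ρgQH = 999.9·9.81·0.670·65.09 = 427.8 kW
P_shaft = P_hyd/η = 427.8/0.71 = 602.5 kW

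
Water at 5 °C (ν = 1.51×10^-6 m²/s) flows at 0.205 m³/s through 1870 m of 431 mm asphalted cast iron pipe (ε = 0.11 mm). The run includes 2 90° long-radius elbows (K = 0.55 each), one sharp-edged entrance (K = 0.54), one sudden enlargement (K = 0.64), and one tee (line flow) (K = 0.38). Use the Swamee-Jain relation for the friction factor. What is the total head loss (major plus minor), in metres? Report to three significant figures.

H_L ≈ 7.38 m

V = 4Q/(πD²) = 1.405 m/s; V²/2g = 0.1006 m
Re = 4.01×10^5, ε/D = 2.55×10^-4 → f = 0.01629 (Swamee-Jain)
Major: h_f = f(L/D)·V²/2g = 0.01629·4339·0.1006 = 7.113 m
Minor: ΣK = 2.66; h_m = ΣK·V²/2g = 0.2677 m
Total H_L = 7.113 + 0.2677 = 7.381 m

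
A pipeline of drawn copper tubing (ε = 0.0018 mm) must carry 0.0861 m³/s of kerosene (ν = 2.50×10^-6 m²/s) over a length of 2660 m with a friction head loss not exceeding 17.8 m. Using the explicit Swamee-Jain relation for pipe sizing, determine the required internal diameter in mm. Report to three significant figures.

Swamee-Jain (Type III): D = 0.66·[ε^1.25·(LQ²/(gh_f))^4.75 + ν·Q^9.4·(L/(gh_f))^5.2]^0.04
LQ²/(gh_f) = 0.1129; L/(gh_f) = 15.23
Term 1 = ε^1.25·(…)^4.75 = 2.09×10^-12; Term 2 = ν·Q^9.4·(…)^5.2 = 3.45×10^-10
D = 0.66·(2.09×10^-12 + 3.45×10^-10)^0.04 = 0.2762 m = 276 mm
Check: V = 1.44 m/s, Re = 1.59×10^5, f = 0.01631, h_f = 16.5 m ≈ 17.8 m ✓

D ≈ 276 mm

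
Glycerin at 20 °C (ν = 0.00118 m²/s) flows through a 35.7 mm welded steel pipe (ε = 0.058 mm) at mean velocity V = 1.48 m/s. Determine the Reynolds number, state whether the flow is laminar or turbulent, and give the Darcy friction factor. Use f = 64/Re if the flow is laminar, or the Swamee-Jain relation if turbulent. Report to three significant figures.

Re = VD/ν = 1.480·0.0357/0.00118 = 44.8
Re < 2300 → laminar → f = 64/Re = 1.429

Re ≈ 44.8; laminar; f = 64/Re ≈ 1.43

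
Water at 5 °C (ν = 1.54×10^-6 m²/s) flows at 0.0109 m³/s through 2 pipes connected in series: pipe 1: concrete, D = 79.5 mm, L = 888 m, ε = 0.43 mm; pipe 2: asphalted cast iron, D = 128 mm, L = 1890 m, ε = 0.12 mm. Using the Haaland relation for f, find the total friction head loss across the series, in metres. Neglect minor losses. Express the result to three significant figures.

H ≈ 99.7 m

Pipe 1: V = 2.196 m/s, Re = 1.13×10^5, ε/D = 0.00541, f = 0.03188, h_1 = f(L/D)V²/2g = 87.52 m
Pipe 2: V = 0.8471 m/s, Re = 7.04×10^4, ε/D = 9.37×10^-4, f = 0.02256, h_2 = f(L/D)V²/2g = 12.18 m
Series → Q common, losses add: H = Σh = 99.70 m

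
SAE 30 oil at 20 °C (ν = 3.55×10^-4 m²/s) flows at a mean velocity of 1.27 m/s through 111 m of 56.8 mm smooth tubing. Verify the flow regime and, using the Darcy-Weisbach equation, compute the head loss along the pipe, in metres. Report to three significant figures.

Re = VD/ν = 1.27·0.05680/3.55×10^-4 = 203 → laminar (Re < 2300)
f = 64/Re = 0.3150
h_f = f(L/D)V²/(2g) = 0.3150·(111/0.05680)·1.27²/(2·9.81) = 50.60 m

h_f ≈ 50.6 m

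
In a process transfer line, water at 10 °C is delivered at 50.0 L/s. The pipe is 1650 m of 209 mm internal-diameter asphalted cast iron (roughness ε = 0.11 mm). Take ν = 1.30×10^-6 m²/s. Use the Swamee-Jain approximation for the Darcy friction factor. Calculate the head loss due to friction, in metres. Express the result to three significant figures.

V = 4Q/(πD²) = 4·0.0500/(π·0.209²) = 1.457 m/s
Re = VD/ν = 1.457·0.209/1.30×10^-6 = 2.34×10^5 → turbulent
ε/D = 0.11/209 = 5.26×10^-4
Swamee-Jain: f = 0.01882
h_f = f(L/D)V²/(2g) = 0.01882·(1650/0.209)·1.457²/(2·9.81) = 16.08 m

h_f ≈ 16.1 m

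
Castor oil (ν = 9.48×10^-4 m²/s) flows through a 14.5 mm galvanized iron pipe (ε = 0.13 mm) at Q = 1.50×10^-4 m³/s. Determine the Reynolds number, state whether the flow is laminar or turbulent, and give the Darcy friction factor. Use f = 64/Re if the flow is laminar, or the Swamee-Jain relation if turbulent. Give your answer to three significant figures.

Re ≈ 13.9; laminar; f = 64/Re ≈ 4.61

V = 4Q/(πD²) = 0.9084 m/s
Re = VD/ν = 0.9084·0.0145/9.48×10^-4 = 13.9
Re < 2300 → laminar → f = 64/Re = 4.606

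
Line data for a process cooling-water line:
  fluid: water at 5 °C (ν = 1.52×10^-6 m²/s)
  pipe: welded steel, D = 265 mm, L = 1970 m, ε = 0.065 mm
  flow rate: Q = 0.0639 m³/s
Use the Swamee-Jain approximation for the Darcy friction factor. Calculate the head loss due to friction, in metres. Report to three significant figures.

h_f ≈ 8.86 m

V = 4Q/(πD²) = 4·0.0639/(π·0.265²) = 1.159 m/s
Re = VD/ν = 1.159·0.265/1.52×10^-6 = 2.02×10^5 → turbulent
ε/D = 0.065/265 = 2.45×10^-4
Swamee-Jain: f = 0.01742
h_f = f(L/D)V²/(2g) = 0.01742·(1970/0.265)·1.159²/(2·9.81) = 8.858 m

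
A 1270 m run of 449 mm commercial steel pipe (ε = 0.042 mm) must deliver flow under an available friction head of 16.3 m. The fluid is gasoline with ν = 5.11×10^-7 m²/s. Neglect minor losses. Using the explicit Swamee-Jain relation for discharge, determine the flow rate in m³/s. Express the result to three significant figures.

Q ≈ 0.476 m³/s

Swamee-Jain (Type II): Q = -0.965·√(gD⁵h_f/L)·ln[ε/(3.7D) + √(3.17ν²L/(gD³h_f))]
√(gD⁵h_f/L) = √(9.81·0.449⁵·16.3/1270) = 0.04793
ε/(3.7D) = 2.53×10^-5; √(3.17ν²L/(gD³h_f)) = 8.52×10^-6
Q = -0.965·0.04793·ln(3.380×10^-5) = 0.4762 m³/s
Check: V = 3.01 m/s, Re = 2.64×10^6, f = 0.01258, h_f = 16.4 m ≈ 16.3 m ✓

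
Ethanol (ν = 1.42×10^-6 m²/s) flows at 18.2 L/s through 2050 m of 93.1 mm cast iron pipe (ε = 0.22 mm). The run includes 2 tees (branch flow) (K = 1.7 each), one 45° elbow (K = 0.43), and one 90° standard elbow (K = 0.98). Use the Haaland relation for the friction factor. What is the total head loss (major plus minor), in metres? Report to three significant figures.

H_L ≈ 205 m

V = 4Q/(πD²) = 2.674 m/s; V²/2g = 0.3643 m
Re = 1.75×10^5, ε/D = 0.00236 → f = 0.02534 (Haaland)
Major: h_f = f(L/D)·V²/2g = 0.02534·22019·0.3643 = 203.3 m
Minor: ΣK = 4.81; h_m = ΣK·V²/2g = 1.752 m
Total H_L = 203.3 + 1.752 = 205.0 m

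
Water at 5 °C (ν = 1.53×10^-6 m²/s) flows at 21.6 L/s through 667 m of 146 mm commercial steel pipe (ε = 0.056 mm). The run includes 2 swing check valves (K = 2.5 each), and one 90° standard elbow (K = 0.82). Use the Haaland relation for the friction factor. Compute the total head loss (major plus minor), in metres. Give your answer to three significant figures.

H_L ≈ 7.87 m

V = 4Q/(πD²) = 1.290 m/s; V²/2g = 0.08484 m
Re = 1.23×10^5, ε/D = 3.84×10^-4 → f = 0.01903 (Haaland)
Major: h_f = f(L/D)·V²/2g = 0.01903·4568·0.08484 = 7.375 m
Minor: ΣK = 5.82; h_m = ΣK·V²/2g = 0.4938 m
Total H_L = 7.375 + 0.4938 = 7.868 m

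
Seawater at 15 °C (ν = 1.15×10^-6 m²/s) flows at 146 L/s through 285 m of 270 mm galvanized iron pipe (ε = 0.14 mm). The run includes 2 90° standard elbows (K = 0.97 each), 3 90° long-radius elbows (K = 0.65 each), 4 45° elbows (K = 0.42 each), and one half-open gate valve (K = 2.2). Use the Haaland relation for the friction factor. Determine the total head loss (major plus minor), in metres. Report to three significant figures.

H_L ≈ 8.72 m

V = 4Q/(πD²) = 2.550 m/s; V²/2g = 0.3314 m
Re = 5.99×10^5, ε/D = 5.19×10^-4 → f = 0.01757 (Haaland)
Major: h_f = f(L/D)·V²/2g = 0.01757·1056·0.3314 = 6.145 m
Minor: ΣK = 7.77; h_m = ΣK·V²/2g = 2.575 m
Total H_L = 6.145 + 2.575 = 8.721 m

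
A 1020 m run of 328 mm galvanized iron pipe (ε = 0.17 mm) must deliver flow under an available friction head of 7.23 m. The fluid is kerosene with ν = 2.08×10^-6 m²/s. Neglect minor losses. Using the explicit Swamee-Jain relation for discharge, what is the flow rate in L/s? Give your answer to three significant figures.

Swamee-Jain (Type II): Q = -0.965·√(gD⁵h_f/L)·ln[ε/(3.7D) + √(3.17ν²L/(gD³h_f))]
√(gD⁵h_f/L) = √(9.81·0.328⁵·7.23/1020) = 0.01625
ε/(3.7D) = 1.40×10^-4; √(3.17ν²L/(gD³h_f)) = 7.48×10^-5
Q = -0.965·0.01625·ln(2.148×10^-4) = 0.1324 m³/s
Check: V = 1.57 m/s, Re = 2.47×10^5, f = 0.01870, h_f = 7.28 m ≈ 7.23 m ✓

Q ≈ 132 L/s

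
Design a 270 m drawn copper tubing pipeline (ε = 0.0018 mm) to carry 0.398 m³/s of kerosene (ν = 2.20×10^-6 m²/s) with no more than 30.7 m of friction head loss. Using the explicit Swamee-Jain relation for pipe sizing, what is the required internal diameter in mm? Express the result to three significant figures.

Swamee-Jain (Type III): D = 0.66·[ε^1.25·(LQ²/(gh_f))^4.75 + ν·Q^9.4·(L/(gh_f))^5.2]^0.04
LQ²/(gh_f) = 0.1420; L/(gh_f) = 0.8965
Term 1 = ε^1.25·(…)^4.75 = 6.20×10^-12; Term 2 = ν·Q^9.4·(…)^5.2 = 2.16×10^-10
D = 0.66·(6.20×10^-12 + 2.16×10^-10)^0.04 = 0.2713 m = 271 mm
Check: V = 6.89 m/s, Re = 8.49×10^5, f = 0.01208, h_f = 29.1 m ≈ 30.7 m ✓

D ≈ 271 mm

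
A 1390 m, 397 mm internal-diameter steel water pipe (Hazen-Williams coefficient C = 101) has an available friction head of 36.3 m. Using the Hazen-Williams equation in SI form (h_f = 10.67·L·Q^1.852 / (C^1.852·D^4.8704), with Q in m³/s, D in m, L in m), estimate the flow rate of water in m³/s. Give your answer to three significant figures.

Rearranging: Q = [h_f·C^1.852·D^4.8704 / (10.67·L)]^(1/1.852)
Q = [36.3·101^1.852·0.397^4.8704 / (10.67·1390)]^0.540 = 0.3461 m³/s

Q ≈ 0.346 m³/s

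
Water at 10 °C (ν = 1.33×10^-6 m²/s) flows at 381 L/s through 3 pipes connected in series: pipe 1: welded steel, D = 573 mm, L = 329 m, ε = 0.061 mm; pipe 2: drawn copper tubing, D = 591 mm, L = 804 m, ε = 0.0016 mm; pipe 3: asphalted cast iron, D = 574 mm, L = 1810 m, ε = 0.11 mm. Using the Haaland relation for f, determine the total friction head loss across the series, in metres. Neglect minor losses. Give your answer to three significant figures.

Pipe 1: V = 1.477 m/s, Re = 6.37×10^5, ε/D = 1.06×10^-4, f = 0.01397, h_1 = f(L/D)V²/2g = 0.8926 m
Pipe 2: V = 1.389 m/s, Re = 6.17×10^5, ε/D = 2.71×10^-6, f = 0.01262, h_2 = f(L/D)V²/2g = 1.688 m
Pipe 3: V = 1.472 m/s, Re = 6.35×10^5, ε/D = 1.92×10^-4, f = 0.01493, h_3 = f(L/D)V²/2g = 5.200 m
Series → Q common, losses add: H = Σh = 7.780 m

H ≈ 7.78 m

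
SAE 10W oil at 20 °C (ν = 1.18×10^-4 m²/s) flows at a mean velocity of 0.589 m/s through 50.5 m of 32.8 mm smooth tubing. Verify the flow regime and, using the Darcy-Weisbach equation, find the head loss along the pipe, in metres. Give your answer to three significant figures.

h_f ≈ 10.6 m

Re = VD/ν = 0.589·0.03280/1.18×10^-4 = 164 → laminar (Re < 2300)
f = 64/Re = 0.3909
h_f = f(L/D)V²/(2g) = 0.3909·(50.5/0.03280)·0.589²/(2·9.81) = 10.64 m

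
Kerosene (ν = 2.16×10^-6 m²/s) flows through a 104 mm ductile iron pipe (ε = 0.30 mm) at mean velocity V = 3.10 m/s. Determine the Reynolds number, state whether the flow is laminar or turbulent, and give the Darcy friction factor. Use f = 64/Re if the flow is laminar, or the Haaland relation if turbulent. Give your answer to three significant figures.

Re = VD/ν = 3.100·0.104/2.16×10^-6 = 1.49×10^5
Re > 4000 → turbulent; ε/D = 0.00288
Haaland: f = 0.02675

Re ≈ 1.49×10^5; turbulent; f ≈ 0.0267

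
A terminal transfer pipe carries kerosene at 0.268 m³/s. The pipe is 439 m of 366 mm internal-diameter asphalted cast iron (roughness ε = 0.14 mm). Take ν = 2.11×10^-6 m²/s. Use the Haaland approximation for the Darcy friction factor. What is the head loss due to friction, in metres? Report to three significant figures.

h_f ≈ 6.70 m

V = 4Q/(πD²) = 4·0.268/(π·0.366²) = 2.547 m/s
Re = VD/ν = 2.547·0.366/2.11×10^-6 = 4.42×10^5 → turbulent
ε/D = 0.14/366 = 3.83×10^-4
Haaland: f = 0.01690
h_f = f(L/D)V²/(2g) = 0.01690·(439/0.366)·2.547²/(2·9.81) = 6.704 m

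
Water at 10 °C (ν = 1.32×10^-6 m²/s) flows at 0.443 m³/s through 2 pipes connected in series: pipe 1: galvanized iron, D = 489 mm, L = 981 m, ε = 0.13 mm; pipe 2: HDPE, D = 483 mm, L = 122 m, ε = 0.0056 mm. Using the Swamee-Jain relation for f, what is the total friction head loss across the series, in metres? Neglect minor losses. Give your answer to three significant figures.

H ≈ 9.76 m

Pipe 1: V = 2.359 m/s, Re = 8.74×10^5, ε/D = 2.66×10^-4, f = 0.01554, h_1 = f(L/D)V²/2g = 8.844 m
Pipe 2: V = 2.418 m/s, Re = 8.85×10^5, ε/D = 1.16×10^-5, f = 0.01211, h_2 = f(L/D)V²/2g = 0.9116 m
Series → Q common, losses add: H = Σh = 9.755 m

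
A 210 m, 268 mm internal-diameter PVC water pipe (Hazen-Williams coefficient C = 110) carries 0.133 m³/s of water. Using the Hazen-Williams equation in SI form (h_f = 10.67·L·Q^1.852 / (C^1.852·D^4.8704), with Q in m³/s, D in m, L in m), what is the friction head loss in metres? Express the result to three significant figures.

h_f = 10.67·210·0.133^1.852 / (110^1.852·0.268^4.8704) = 5.399 m

h_f ≈ 5.40 m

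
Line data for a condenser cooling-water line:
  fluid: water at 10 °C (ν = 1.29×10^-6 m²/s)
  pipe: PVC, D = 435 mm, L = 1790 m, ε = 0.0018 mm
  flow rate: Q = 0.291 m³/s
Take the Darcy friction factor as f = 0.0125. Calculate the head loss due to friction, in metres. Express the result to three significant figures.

h_f ≈ 10.1 m

V = 4Q/(πD²) = 4·0.291/(π·0.435²) = 1.958 m/s
h_f = f(L/D)V²/(2g) = 0.01250·(1790/0.435)·1.958²/(2·9.81) = 10.05 m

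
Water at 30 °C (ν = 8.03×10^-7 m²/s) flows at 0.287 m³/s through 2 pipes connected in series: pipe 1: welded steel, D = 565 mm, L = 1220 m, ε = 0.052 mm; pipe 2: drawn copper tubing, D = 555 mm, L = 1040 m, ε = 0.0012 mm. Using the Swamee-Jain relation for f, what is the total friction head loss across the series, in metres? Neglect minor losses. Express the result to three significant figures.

H ≈ 3.59 m

Pipe 1: V = 1.145 m/s, Re = 8.05×10^5, ε/D = 9.20×10^-5, f = 0.01366, h_1 = f(L/D)V²/2g = 1.969 m
Pipe 2: V = 1.186 m/s, Re = 8.20×10^5, ε/D = 2.16×10^-6, f = 0.01205, h_2 = f(L/D)V²/2g = 1.620 m
Series → Q common, losses add: H = Σh = 3.589 m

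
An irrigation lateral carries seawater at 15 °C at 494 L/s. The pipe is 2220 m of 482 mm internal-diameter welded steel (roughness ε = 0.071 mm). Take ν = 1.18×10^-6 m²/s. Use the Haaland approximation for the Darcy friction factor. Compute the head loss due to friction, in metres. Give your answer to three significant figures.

h_f ≈ 23.9 m

V = 4Q/(πD²) = 4·0.494/(π·0.482²) = 2.707 m/s
Re = VD/ν = 2.707·0.482/1.18×10^-6 = 1.11×10^6 → turbulent
ε/D = 0.071/482 = 1.47×10^-4
Haaland: f = 0.01389
h_f = f(L/D)V²/(2g) = 0.01389·(2220/0.482)·2.707²/(2·9.81) = 23.89 m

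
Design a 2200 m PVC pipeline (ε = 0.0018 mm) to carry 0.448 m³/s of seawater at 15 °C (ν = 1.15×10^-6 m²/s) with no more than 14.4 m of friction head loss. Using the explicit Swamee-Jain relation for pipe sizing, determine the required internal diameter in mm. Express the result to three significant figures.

D ≈ 500 mm

Swamee-Jain (Type III): D = 0.66·[ε^1.25·(LQ²/(gh_f))^4.75 + ν·Q^9.4·(L/(gh_f))^5.2]^0.04
LQ²/(gh_f) = 3.126; L/(gh_f) = 15.57
Term 1 = ε^1.25·(…)^4.75 = 1.48×10^-5; Term 2 = ν·Q^9.4·(…)^5.2 = 9.62×10^-4
D = 0.66·(1.48×10^-5 + 9.62×10^-4)^0.04 = 0.5002 m = 500 mm
Check: V = 2.28 m/s, Re = 9.92×10^5, f = 0.01171, h_f = 13.6 m ≈ 14.4 m ✓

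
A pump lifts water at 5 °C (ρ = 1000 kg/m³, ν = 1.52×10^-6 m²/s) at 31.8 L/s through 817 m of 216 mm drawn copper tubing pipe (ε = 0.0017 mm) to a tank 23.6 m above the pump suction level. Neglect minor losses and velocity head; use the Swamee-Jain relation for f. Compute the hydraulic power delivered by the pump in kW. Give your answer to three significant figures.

P_hyd ≈ 8.14 kW

V = 4Q/(πD²) = 0.8678 m/s; Re = 1.23×10^5; ε/D = 7.87×10^-6; f = 0.01716
h_f = f(L/D)V²/2g = 2.491 m
Total head H = z + h_f = 23.6 + 2.491 = 26.09 m
P_hyd = ρgQH = 1000·9.81·0.0318·26.09 = 8.139 kW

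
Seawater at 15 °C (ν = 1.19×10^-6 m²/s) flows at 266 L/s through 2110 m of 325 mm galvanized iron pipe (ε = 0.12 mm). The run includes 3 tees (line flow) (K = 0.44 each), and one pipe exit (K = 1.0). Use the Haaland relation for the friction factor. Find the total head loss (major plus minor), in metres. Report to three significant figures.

V = 4Q/(πD²) = 3.206 m/s; V²/2g = 0.5240 m
Re = 8.76×10^5, ε/D = 3.69×10^-4 → f = 0.01627 (Haaland)
Major: h_f = f(L/D)·V²/2g = 0.01627·6492·0.5240 = 55.35 m
Minor: ΣK = 2.32; h_m = ΣK·V²/2g = 1.216 m
Total H_L = 55.35 + 1.216 = 56.57 m

H_L ≈ 56.6 m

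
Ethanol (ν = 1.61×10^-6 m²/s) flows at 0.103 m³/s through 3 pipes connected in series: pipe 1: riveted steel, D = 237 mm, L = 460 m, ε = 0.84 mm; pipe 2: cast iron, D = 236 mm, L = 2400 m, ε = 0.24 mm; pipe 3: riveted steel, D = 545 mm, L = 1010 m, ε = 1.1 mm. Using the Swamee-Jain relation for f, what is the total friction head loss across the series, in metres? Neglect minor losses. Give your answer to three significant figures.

H ≈ 75.0 m

Pipe 1: V = 2.335 m/s, Re = 3.44×10^5, ε/D = 0.00354, f = 0.02792, h_1 = f(L/D)V²/2g = 15.06 m
Pipe 2: V = 2.355 m/s, Re = 3.45×10^5, ε/D = 0.00102, f = 0.02069, h_2 = f(L/D)V²/2g = 59.47 m
Pipe 3: V = 0.4415 m/s, Re = 1.49×10^5, ε/D = 0.00202, f = 0.02484, h_3 = f(L/D)V²/2g = 0.4573 m
Series → Q common, losses add: H = Σh = 74.98 m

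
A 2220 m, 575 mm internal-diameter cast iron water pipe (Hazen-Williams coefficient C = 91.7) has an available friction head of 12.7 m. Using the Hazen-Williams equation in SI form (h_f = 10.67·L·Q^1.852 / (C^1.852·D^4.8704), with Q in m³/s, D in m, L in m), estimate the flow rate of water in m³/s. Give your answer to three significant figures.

Q ≈ 0.367 m³/s

Rearranging: Q = [h_f·C^1.852·D^4.8704 / (10.67·L)]^(1/1.852)
Q = [12.7·91.7^1.852·0.575^4.8704 / (10.67·2220)]^0.540 = 0.3667 m³/s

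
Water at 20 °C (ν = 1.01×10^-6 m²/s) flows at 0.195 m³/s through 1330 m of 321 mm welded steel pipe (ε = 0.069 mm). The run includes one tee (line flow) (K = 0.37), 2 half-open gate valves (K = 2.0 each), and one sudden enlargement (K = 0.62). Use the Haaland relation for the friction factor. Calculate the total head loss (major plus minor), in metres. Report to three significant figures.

V = 4Q/(πD²) = 2.410 m/s; V²/2g = 0.2959 m
Re = 7.66×10^5, ε/D = 2.15×10^-4 → f = 0.01498 (Haaland)
Major: h_f = f(L/D)·V²/2g = 0.01498·4143·0.2959 = 18.36 m
Minor: ΣK = 4.99; h_m = ΣK·V²/2g = 1.477 m
Total H_L = 18.36 + 1.477 = 19.84 m

H_L ≈ 19.8 m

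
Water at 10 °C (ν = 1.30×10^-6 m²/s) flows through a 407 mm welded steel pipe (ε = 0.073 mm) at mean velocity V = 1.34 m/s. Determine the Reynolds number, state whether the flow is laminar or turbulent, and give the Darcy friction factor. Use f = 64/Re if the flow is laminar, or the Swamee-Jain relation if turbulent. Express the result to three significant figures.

Re = VD/ν = 1.340·0.407/1.30×10^-6 = 4.20×10^5
Re > 4000 → turbulent; ε/D = 1.79×10^-4
Swamee-Jain: f = 0.01557

Re ≈ 4.20×10^5; turbulent; f ≈ 0.0156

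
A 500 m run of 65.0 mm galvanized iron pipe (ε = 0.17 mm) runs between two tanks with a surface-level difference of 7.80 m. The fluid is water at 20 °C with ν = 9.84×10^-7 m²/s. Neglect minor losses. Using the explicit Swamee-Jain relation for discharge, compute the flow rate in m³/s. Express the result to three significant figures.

Q ≈ 0.00282 m³/s

Swamee-Jain (Type II): Q = -0.965·√(gD⁵h_f/L)·ln[ε/(3.7D) + √(3.17ν²L/(gD³h_f))]
√(gD⁵h_f/L) = √(9.81·0.0650⁵·7.80/500) = 4.214×10^-4
ε/(3.7D) = 7.07×10^-4; √(3.17ν²L/(gD³h_f)) = 2.70×10^-4
Q = -0.965·4.214×10^-4·ln(9.771×10^-4) = 0.002818 m³/s
Check: V = 0.849 m/s, Re = 5.61×10^4, f = 0.02788, h_f = 7.88 m ≈ 7.80 m ✓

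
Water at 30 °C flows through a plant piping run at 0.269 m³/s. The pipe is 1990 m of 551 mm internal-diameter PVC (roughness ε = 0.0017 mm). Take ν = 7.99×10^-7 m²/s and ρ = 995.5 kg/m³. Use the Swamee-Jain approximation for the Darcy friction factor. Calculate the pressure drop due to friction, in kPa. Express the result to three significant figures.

Δp ≈ 27.9 kPa

V = 4Q/(πD²) = 4·0.269/(π·0.551²) = 1.128 m/s
Re = VD/ν = 1.128·0.551/7.99×10^-7 = 7.78×10^5 → turbulent
ε/D = 0.0017/551 = 3.09×10^-6
Swamee-Jain: f = 0.01218
h_f = f(L/D)V²/(2g) = 0.01218·(1990/0.551)·1.128²/(2·9.81) = 2.853 m
Δp = ρg·h_f = 995.5·9.81·2.853 = 27.87 kPa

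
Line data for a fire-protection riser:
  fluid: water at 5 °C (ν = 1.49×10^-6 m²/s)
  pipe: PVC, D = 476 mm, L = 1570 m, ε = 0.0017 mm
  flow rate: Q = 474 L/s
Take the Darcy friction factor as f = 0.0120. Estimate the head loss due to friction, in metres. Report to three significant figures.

V = 4Q/(πD²) = 4·0.474/(π·0.476²) = 2.664 m/s
h_f = f(L/D)V²/(2g) = 0.01200·(1570/0.476)·2.664²/(2·9.81) = 14.31 m

h_f ≈ 14.3 m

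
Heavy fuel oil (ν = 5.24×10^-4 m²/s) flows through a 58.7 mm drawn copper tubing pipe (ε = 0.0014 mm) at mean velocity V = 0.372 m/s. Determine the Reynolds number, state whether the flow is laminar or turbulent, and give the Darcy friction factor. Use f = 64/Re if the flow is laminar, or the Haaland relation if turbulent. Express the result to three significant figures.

Re ≈ 41.7; laminar; f = 64/Re ≈ 1.54

Re = VD/ν = 0.3720·0.0587/5.24×10^-4 = 41.7
Re < 2300 → laminar → f = 64/Re = 1.536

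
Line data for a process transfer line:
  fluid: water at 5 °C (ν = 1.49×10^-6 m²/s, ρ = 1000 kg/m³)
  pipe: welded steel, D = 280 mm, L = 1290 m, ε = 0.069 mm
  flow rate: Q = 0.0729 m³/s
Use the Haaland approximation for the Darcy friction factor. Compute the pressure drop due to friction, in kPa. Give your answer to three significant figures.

Δp ≈ 54.7 kPa

V = 4Q/(πD²) = 4·0.0729/(π·0.280²) = 1.184 m/s
Re = VD/ν = 1.184·0.280/1.49×10^-6 = 2.22×10^5 → turbulent
ε/D = 0.069/280 = 2.46×10^-4
Haaland: f = 0.01696
h_f = f(L/D)V²/(2g) = 0.01696·(1290/0.280)·1.184²/(2·9.81) = 5.581 m
Δp = ρg·h_f = 1000·9.81·5.581 = 54.75 kPa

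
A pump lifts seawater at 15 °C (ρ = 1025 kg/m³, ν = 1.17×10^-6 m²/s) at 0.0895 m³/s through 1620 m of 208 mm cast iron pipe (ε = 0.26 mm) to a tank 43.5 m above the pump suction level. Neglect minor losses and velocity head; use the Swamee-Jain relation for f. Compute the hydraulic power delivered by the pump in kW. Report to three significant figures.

P_hyd ≈ 92.2 kW

V = 4Q/(πD²) = 2.634 m/s; Re = 4.68×10^5; ε/D = 0.00125; f = 0.02142
h_f = f(L/D)V²/2g = 58.98 m
Total head H = z + h_f = 43.5 + 58.98 = 102.5 m
P_hyd = ρgQH = 1025·9.81·0.0895·102.5 = 92.22 kW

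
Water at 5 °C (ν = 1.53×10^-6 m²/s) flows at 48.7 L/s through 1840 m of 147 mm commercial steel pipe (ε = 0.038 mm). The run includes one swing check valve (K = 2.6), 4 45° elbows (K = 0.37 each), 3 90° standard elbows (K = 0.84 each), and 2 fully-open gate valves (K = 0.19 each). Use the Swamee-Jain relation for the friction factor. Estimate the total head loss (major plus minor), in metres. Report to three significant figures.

V = 4Q/(πD²) = 2.869 m/s; V²/2g = 0.4197 m
Re = 2.76×10^5, ε/D = 2.59×10^-4 → f = 0.01691 (Swamee-Jain)
Major: h_f = f(L/D)·V²/2g = 0.01691·12517·0.4197 = 88.81 m
Minor: ΣK = 6.98; h_m = ΣK·V²/2g = 2.929 m
Total H_L = 88.81 + 2.929 = 91.74 m

H_L ≈ 91.7 m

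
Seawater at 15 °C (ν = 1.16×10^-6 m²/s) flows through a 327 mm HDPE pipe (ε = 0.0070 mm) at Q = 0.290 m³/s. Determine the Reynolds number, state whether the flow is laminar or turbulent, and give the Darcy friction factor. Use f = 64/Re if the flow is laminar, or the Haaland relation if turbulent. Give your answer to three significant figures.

Re ≈ 9.73×10^5; turbulent; f ≈ 0.0120

V = 4Q/(πD²) = 3.453 m/s
Re = VD/ν = 3.453·0.327/1.16×10^-6 = 9.73×10^5
Re > 4000 → turbulent; ε/D = 2.14×10^-5
Haaland: f = 0.01203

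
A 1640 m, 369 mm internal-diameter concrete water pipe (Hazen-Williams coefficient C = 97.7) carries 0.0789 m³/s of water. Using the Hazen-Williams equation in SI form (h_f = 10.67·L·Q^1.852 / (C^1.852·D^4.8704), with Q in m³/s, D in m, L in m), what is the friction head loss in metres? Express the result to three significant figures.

h_f = 10.67·1640·0.0789^1.852 / (97.7^1.852·0.369^4.8704) = 4.206 m

h_f ≈ 4.21 m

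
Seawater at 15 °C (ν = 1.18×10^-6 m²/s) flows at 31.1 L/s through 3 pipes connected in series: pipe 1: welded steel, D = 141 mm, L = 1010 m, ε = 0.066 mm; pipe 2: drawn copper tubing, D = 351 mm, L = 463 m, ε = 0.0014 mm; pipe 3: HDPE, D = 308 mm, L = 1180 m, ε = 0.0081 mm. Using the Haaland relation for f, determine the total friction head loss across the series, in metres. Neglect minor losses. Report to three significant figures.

H ≈ 27.1 m

Pipe 1: V = 1.992 m/s, Re = 2.38×10^5, ε/D = 4.68×10^-4, f = 0.01820, h_1 = f(L/D)V²/2g = 26.35 m
Pipe 2: V = 0.3214 m/s, Re = 9.56×10^4, ε/D = 3.99×10^-6, f = 0.01801, h_2 = f(L/D)V²/2g = 0.1251 m
Pipe 3: V = 0.4174 m/s, Re = 1.09×10^5, ε/D = 2.63×10^-5, f = 0.01762, h_3 = f(L/D)V²/2g = 0.5995 m
Series → Q common, losses add: H = Σh = 27.08 m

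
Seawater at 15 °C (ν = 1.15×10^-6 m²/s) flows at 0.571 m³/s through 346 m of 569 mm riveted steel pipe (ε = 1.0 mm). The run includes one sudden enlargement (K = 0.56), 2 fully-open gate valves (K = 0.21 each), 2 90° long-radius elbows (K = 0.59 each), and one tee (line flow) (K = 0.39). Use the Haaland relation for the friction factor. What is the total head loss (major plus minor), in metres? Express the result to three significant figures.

H_L ≈ 4.23 m

V = 4Q/(πD²) = 2.246 m/s; V²/2g = 0.2570 m
Re = 1.11×10^6, ε/D = 0.00176 → f = 0.02284 (Haaland)
Major: h_f = f(L/D)·V²/2g = 0.02284·608.1·0.2570 = 3.570 m
Minor: ΣK = 2.55; h_m = ΣK·V²/2g = 0.6554 m
Total H_L = 3.570 + 0.6554 = 4.225 m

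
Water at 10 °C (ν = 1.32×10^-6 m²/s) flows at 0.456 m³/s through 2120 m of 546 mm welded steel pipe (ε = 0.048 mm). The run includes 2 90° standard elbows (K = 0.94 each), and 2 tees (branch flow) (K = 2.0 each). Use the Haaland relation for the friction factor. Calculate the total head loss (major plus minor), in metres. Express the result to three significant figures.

H_L ≈ 11.2 m

V = 4Q/(πD²) = 1.948 m/s; V²/2g = 0.1933 m
Re = 8.06×10^5, ε/D = 8.79×10^-5 → f = 0.01341 (Haaland)
Major: h_f = f(L/D)·V²/2g = 0.01341·3883·0.1933 = 10.06 m
Minor: ΣK = 5.88; h_m = ΣK·V²/2g = 1.137 m
Total H_L = 10.06 + 1.137 = 11.20 m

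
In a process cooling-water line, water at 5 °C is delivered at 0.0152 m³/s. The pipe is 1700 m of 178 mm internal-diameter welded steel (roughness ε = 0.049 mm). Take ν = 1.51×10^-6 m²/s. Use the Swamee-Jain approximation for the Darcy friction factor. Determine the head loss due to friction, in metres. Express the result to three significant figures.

V = 4Q/(πD²) = 4·0.0152/(π·0.178²) = 0.6108 m/s
Re = VD/ν = 0.6108·0.178/1.51×10^-6 = 7.20×10^4 → turbulent
ε/D = 0.049/178 = 2.75×10^-4
Swamee-Jain: f = 0.02044
h_f = f(L/D)V²/(2g) = 0.02044·(1700/0.178)·0.6108²/(2·9.81) = 3.713 m

h_f ≈ 3.71 m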